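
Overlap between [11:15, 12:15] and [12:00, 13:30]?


15 minutes

Meeting A: 675-735 (in minutes from midnight)
Meeting B: 720-810
Overlap start = max(675, 720) = 720
Overlap end = min(735, 810) = 735
Overlap = max(0, 735 - 720) = 15 min


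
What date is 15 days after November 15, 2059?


November 30, 2059

Start: November 15, 2059
Add 15 days
November 15 + 15 = November 30, 2059


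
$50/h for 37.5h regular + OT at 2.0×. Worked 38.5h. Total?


Regular: 37.5h × $50 = $1875.00
Overtime: 38.5 - 37.5 = 1.0h
OT pay: 1.0h × $50 × 2.0 = $100.00
Total = $1875.00 + $100.00 = $1975.00

$1975.00


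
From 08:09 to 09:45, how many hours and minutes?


1h 36m

End time in minutes: 9×60 + 45 = 585
Start time in minutes: 8×60 + 9 = 489
Difference = 585 - 489 = 96 minutes
= 1 hours 36 minutes


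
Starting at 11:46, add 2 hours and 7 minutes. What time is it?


13:53

Start: 706 minutes from midnight
Add: 127 minutes
Total: 833 minutes
Hours: 833 ÷ 60 = 13 remainder 53


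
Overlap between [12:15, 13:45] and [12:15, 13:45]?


90 minutes

Meeting A: 735-825 (in minutes from midnight)
Meeting B: 735-825
Overlap start = max(735, 735) = 735
Overlap end = min(825, 825) = 825
Overlap = max(0, 825 - 735) = 90 min


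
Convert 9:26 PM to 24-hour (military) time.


Input: 9:26 PM
PM: 9 + 12 = 21

21:26


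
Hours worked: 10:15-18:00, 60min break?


Total time = (18×60+0) - (10×60+15)
= 1080 - 615 = 465 min
Minus break: 465 - 60 = 405 min
= 6h 45m

6h 45m (405 minutes)


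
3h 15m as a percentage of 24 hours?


0.1354 (13.54%)

Total minutes: 3×60 + 15 = 195
Day = 24×60 = 1440 minutes
Fraction = 195/1440 ≈ 0.1354
As a percentage: 195/1440 × 100 ≈ 13.54%


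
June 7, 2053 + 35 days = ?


July 12, 2053

Start: June 7, 2053
Add 35 days
June 7 → July 1: 30 - 7 + 1 = 24 days (35 - 24 = 11 left)
July 1 + 11 = July 12, 2053


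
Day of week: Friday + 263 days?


Start: Friday (index 4)
(4 + 263) mod 7
= 267 mod 7
= 1
Index 1 → Tuesday

Tuesday


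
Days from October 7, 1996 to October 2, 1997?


From October 7, 1996 to October 2, 1997
Rest of October 1996: 31 - 7 = 24
Full months: November 30, December 31, January 31, February 1997 28, March 31, April 30, May 31, June 30, July 31, August 31, September 30
Days into October 1997: 2
Total = 24 + 30 + 31 + 31 + 28 + 31 + 30 + 31 + 30 + 31 + 31 + 30 + 2 = 360 days

360 days


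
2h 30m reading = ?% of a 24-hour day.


10.4%

Time: 150 minutes
Day: 1440 minutes
Percentage = (150/1440) × 100 ≈ 10.4%


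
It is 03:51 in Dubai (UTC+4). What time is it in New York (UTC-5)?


Time difference = UTC-5 - UTC+4 = -9 hours
New hour = (3 -9) mod 24
= -6 mod 24 = 18
Minutes unchanged → 18:51; -6 < 0 → previous day

18:51 (previous day)


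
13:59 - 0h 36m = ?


Start: 839 minutes from midnight
Subtract: 36 minutes
Remaining: 839 - 36 = 803
Hours: 13, Minutes: 23

13:23


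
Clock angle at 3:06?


57.0°

Hour hand = 3×30 + 6×0.5 = 93.0°
Minute hand = 6×6 = 36°
Difference = |93.0 - 36| = 57.0°


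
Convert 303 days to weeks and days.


43 weeks 2 days

Weeks: 303 ÷ 7 = 43 remainder 2


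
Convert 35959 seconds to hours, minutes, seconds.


9h 59m 19s

Hours: 35959 ÷ 3600 = 9 remainder 3559
Minutes: 3559 ÷ 60 = 59 remainder 19
Seconds: 19


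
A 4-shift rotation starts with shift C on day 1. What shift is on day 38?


Shift D

Shifts: A, B, C, D
Start: C (index 2)
Day 38: (2 + 38 - 1) mod 4
= 39 mod 4
= 3
Index 3 → shift D


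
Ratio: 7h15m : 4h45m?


Duration 1: 435 minutes
Duration 2: 285 minutes
Ratio = 435:285
GCD = 15
Simplified = 29:19
As a decimal: 29/19 ≈ 1.53

29:19 (1.53)


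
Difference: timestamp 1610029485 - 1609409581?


Difference = 1610029485 - 1609409581 = 619904 seconds
In hours: 619904 / 3600 ≈ 172.2
In days: 619904 / 86400 ≈ 7.17

619904 seconds (172.2 hours / 7.17 days)


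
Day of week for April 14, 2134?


Zeller's congruence:
q=14, m=4, k=34, j=21
h = (14 + ⌊13×5/5⌋ + 34 + ⌊34/4⌋ + ⌊21/4⌋ - 2×21) mod 7
= (14 + 13 + 34 + 8 + 5 - 42) mod 7
= 32 mod 7 = 4
h=4 → Wednesday

Wednesday


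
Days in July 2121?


31 days

Month: July (month 7)
July has 31 days


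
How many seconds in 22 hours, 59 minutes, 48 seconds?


Hours: 22 × 3600 = 79200
Minutes: 59 × 60 = 3540
Seconds: 48
Total = 79200 + 3540 + 48 = 82788

82788 seconds


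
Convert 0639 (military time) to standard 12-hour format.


6:39 AM

Hour: 6
6 < 12 → AM


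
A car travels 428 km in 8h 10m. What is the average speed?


52.4 km/h

Distance: 428 km
Time: 8h 10m = 490 min = 490/60 = 49/6 hours
Speed = 428 ÷ (49/6) = 428 × 6 / 49 = 2568/49 ≈ 52.4 km/h


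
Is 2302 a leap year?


No

Rules: divisible by 4 AND (not by 100 OR by 400)
2302 ÷ 4 = 575 remainder 2 → not divisible by 4
Not divisible by 4 → not a leap year


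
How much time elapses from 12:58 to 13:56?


0h 58m

End time in minutes: 13×60 + 56 = 836
Start time in minutes: 12×60 + 58 = 778
Difference = 836 - 778 = 58 minutes
= 0 hours 58 minutes


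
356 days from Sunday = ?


Start: Sunday (index 6)
(6 + 356) mod 7
= 362 mod 7
= 5
Index 5 → Saturday

Saturday


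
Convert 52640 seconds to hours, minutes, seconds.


14h 37m 20s

Hours: 52640 ÷ 3600 = 14 remainder 2240
Minutes: 2240 ÷ 60 = 37 remainder 20
Seconds: 20


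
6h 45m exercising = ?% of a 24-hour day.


28.1%

Time: 405 minutes
Day: 1440 minutes
Percentage = (405/1440) × 100 ≈ 28.1%


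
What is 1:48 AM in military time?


01:48

Input: 1:48 AM
AM hour stays: 1


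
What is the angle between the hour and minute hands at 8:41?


Hour hand = 8×30 + 41×0.5 = 260.5°
Minute hand = 41×6 = 246°
Difference = |260.5 - 246| = 14.5°

14.5°


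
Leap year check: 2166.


Rules: divisible by 4 AND (not by 100 OR by 400)
2166 ÷ 4 = 541 remainder 2 → not divisible by 4
Not divisible by 4 → not a leap year

No


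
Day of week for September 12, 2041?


Thursday

Zeller's congruence:
q=12, m=9, k=41, j=20
h = (12 + ⌊13×10/5⌋ + 41 + ⌊41/4⌋ + ⌊20/4⌋ - 2×20) mod 7
= (12 + 26 + 41 + 10 + 5 - 40) mod 7
= 54 mod 7 = 5
h=5 → Thursday


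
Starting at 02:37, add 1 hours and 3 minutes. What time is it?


Start: 157 minutes from midnight
Add: 63 minutes
Total: 220 minutes
Hours: 220 ÷ 60 = 3 remainder 40

03:40


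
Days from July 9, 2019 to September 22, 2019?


75 days

From July 9, 2019 to September 22, 2019
Rest of July 2019: 31 - 9 = 22
Full months: August 31
Days into September 2019: 22
Total = 22 + 31 + 22 = 75 days


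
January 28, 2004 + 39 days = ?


Start: January 28, 2004
Add 39 days
January 28 → February 1: 31 - 28 + 1 = 4 days (39 - 4 = 35 left)
February 1 → March 1: 29 - 1 + 1 = 29 days (35 - 29 = 6 left)
March 1 + 6 = March 7, 2004

March 7, 2004


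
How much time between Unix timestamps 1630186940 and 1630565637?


Difference = 1630565637 - 1630186940 = 378697 seconds
In hours: 378697 / 3600 ≈ 105.2
In days: 378697 / 86400 ≈ 4.38

378697 seconds (105.2 hours / 4.38 days)


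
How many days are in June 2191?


30 days

Month: June (month 6)
June has 30 days


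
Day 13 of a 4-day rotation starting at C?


Shifts: A, B, C, D
Start: C (index 2)
Day 13: (2 + 13 - 1) mod 4
= 14 mod 4
= 2
Index 2 → shift C

Shift C


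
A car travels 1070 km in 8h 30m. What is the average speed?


125.9 km/h

Distance: 1070 km
Time: 8h 30m = 510 min = 510/60 = 17/2 hours
Speed = 1070 ÷ (17/2) = 1070 × 2 / 17 = 2140/17 ≈ 125.9 km/h


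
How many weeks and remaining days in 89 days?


12 weeks 5 days

Weeks: 89 ÷ 7 = 12 remainder 5


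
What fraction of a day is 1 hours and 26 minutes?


0.0597 (5.97%)

Total minutes: 1×60 + 26 = 86
Day = 24×60 = 1440 minutes
Fraction = 86/1440 ≈ 0.0597
As a percentage: 86/1440 × 100 ≈ 5.97%


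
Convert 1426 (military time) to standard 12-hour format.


Hour: 14
14 - 12 = 2 → PM

2:26 PM


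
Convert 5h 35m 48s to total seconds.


Hours: 5 × 3600 = 18000
Minutes: 35 × 60 = 2100
Seconds: 48
Total = 18000 + 2100 + 48 = 20148

20148 seconds


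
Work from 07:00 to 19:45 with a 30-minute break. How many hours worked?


Total time = (19×60+45) - (7×60+0)
= 1185 - 420 = 765 min
Minus break: 765 - 30 = 735 min
= 12h 15m

12h 15m (735 minutes)


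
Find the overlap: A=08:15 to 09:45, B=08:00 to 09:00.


Meeting A: 495-585 (in minutes from midnight)
Meeting B: 480-540
Overlap start = max(495, 480) = 495
Overlap end = min(585, 540) = 540
Overlap = max(0, 540 - 495) = 45 min

45 minutes


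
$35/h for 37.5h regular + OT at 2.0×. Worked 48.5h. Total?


Regular: 37.5h × $35 = $1312.50
Overtime: 48.5 - 37.5 = 11.0h
OT pay: 11.0h × $35 × 2.0 = $770.00
Total = $1312.50 + $770.00 = $2082.50

$2082.50


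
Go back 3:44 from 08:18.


Start: 498 minutes from midnight
Subtract: 224 minutes
Remaining: 498 - 224 = 274
Hours: 4, Minutes: 34

04:34


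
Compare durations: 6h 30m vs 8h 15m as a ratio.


Duration 1: 390 minutes
Duration 2: 495 minutes
Ratio = 390:495
GCD = 15
Simplified = 26:33
As a decimal: 26/33 ≈ 0.79

26:33 (0.79)


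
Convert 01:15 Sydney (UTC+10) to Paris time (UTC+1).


Time difference = UTC+1 - UTC+10 = -9 hours
New hour = (1 -9) mod 24
= -8 mod 24 = 16
Minutes unchanged → 16:15; -8 < 0 → previous day

16:15 (previous day)


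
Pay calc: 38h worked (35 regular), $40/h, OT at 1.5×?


$1580.00

Regular: 35h × $40 = $1400.00
Overtime: 38 - 35 = 3h
OT pay: 3h × $40 × 1.5 = $180.00
Total = $1400.00 + $180.00 = $1580.00


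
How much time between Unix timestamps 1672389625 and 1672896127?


Difference = 1672896127 - 1672389625 = 506502 seconds
In hours: 506502 / 3600 ≈ 140.7
In days: 506502 / 86400 ≈ 5.86

506502 seconds (140.7 hours / 5.86 days)


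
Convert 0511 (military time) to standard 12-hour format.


Hour: 5
5 < 12 → AM

5:11 AM


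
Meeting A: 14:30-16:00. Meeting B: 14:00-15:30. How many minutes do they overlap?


Meeting A: 870-960 (in minutes from midnight)
Meeting B: 840-930
Overlap start = max(870, 840) = 870
Overlap end = min(960, 930) = 930
Overlap = max(0, 930 - 870) = 60 min

60 minutes


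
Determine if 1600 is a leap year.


Yes

Rules: divisible by 4 AND (not by 100 OR by 400)
1600 ÷ 4 = 400 exactly → divisible by 4
1600 ÷ 100 = 16 exactly → divisible by 100
1600 ÷ 400 = 4 exactly → divisible by 400
Divisible by 400 → leap year


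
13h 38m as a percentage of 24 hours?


Total minutes: 13×60 + 38 = 818
Day = 24×60 = 1440 minutes
Fraction = 818/1440 ≈ 0.5681
As a percentage: 818/1440 × 100 ≈ 56.81%

0.5681 (56.81%)


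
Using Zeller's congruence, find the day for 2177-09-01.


Zeller's congruence:
q=1, m=9, k=77, j=21
h = (1 + ⌊13×10/5⌋ + 77 + ⌊77/4⌋ + ⌊21/4⌋ - 2×21) mod 7
= (1 + 26 + 77 + 19 + 5 - 42) mod 7
= 86 mod 7 = 2
h=2 → Monday

Monday


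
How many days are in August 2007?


31 days

Month: August (month 8)
August has 31 days


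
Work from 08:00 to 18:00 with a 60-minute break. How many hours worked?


Total time = (18×60+0) - (8×60+0)
= 1080 - 480 = 600 min
Minus break: 600 - 60 = 540 min
= 9h 0m

9h 0m (540 minutes)


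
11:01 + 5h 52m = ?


Start: 661 minutes from midnight
Add: 352 minutes
Total: 1013 minutes
Hours: 1013 ÷ 60 = 16 remainder 53

16:53


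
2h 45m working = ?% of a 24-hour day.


11.5%

Time: 165 minutes
Day: 1440 minutes
Percentage = (165/1440) × 100 ≈ 11.5%


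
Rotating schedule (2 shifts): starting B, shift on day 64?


Shifts: A, B
Start: B (index 1)
Day 64: (1 + 64 - 1) mod 2
= 64 mod 2
= 0
Index 0 → shift A

Shift A


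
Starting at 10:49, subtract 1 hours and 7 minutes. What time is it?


Start: 649 minutes from midnight
Subtract: 67 minutes
Remaining: 649 - 67 = 582
Hours: 9, Minutes: 42

09:42


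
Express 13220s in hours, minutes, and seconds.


3h 40m 20s

Hours: 13220 ÷ 3600 = 3 remainder 2420
Minutes: 2420 ÷ 60 = 40 remainder 20
Seconds: 20


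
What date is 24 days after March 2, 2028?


Start: March 2, 2028
Add 24 days
March 2 + 24 = March 26, 2028

March 26, 2028


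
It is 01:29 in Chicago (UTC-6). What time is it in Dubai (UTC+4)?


11:29

Time difference = UTC+4 - UTC-6 = +10 hours
New hour = (1 + 10) mod 24
= 11 mod 24 = 11
Minutes unchanged → 11:29


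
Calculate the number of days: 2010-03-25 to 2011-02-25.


337 days

From March 25, 2010 to February 25, 2011
Rest of March 2010: 31 - 25 = 6
Full months: April 30, May 31, June 30, July 31, August 31, September 30, October 31, November 30, December 31, January 31
Days into February 2011: 25
Total = 6 + 30 + 31 + 30 + 31 + 31 + 30 + 31 + 30 + 31 + 31 + 25 = 337 days


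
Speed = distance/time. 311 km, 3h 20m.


Distance: 311 km
Time: 3h 20m = 200 min = 200/60 = 10/3 hours
Speed = 311 ÷ (10/3) = 311 × 3 / 10 = 933/10 = 93.3 km/h

93.3 km/h


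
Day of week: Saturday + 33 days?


Start: Saturday (index 5)
(5 + 33) mod 7
= 38 mod 7
= 3
Index 3 → Thursday

Thursday


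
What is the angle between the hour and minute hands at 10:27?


Hour hand = 10×30 + 27×0.5 = 313.5°
Minute hand = 27×6 = 162°
Difference = |313.5 - 162| = 151.5°

151.5°


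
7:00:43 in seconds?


Hours: 7 × 3600 = 25200
Minutes: 0 × 60 = 0
Seconds: 43
Total = 25200 + 0 + 43 = 25243

25243 seconds


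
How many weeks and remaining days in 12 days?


1 weeks 5 days

Weeks: 12 ÷ 7 = 1 remainder 5


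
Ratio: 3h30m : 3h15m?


Duration 1: 210 minutes
Duration 2: 195 minutes
Ratio = 210:195
GCD = 15
Simplified = 14:13
As a decimal: 14/13 ≈ 1.08

14:13 (1.08)


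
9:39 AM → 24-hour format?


09:39

Input: 9:39 AM
AM hour stays: 9


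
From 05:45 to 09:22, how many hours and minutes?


3h 37m

End time in minutes: 9×60 + 22 = 562
Start time in minutes: 5×60 + 45 = 345
Difference = 562 - 345 = 217 minutes
= 3 hours 37 minutes


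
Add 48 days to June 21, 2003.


August 8, 2003

Start: June 21, 2003
Add 48 days
June 21 → July 1: 30 - 21 + 1 = 10 days (48 - 10 = 38 left)
July 1 → August 1: 31 - 1 + 1 = 31 days (38 - 31 = 7 left)
August 1 + 7 = August 8, 2003


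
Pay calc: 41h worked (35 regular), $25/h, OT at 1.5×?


$1100.00

Regular: 35h × $25 = $875.00
Overtime: 41 - 35 = 6h
OT pay: 6h × $25 × 1.5 = $225.00
Total = $875.00 + $225.00 = $1100.00


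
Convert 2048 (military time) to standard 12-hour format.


Hour: 20
20 - 12 = 8 → PM

8:48 PM


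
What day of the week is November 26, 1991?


Tuesday

Zeller's congruence:
q=26, m=11, k=91, j=19
h = (26 + ⌊13×12/5⌋ + 91 + ⌊91/4⌋ + ⌊19/4⌋ - 2×19) mod 7
= (26 + 31 + 91 + 22 + 4 - 38) mod 7
= 136 mod 7 = 3
h=3 → Tuesday


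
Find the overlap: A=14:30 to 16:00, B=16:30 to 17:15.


Meeting A: 870-960 (in minutes from midnight)
Meeting B: 990-1035
Overlap start = max(870, 990) = 990
Overlap end = min(960, 1035) = 960
Overlap = max(0, 960 - 990) = 0 min

0 minutes


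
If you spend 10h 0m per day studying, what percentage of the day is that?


Time: 600 minutes
Day: 1440 minutes
Percentage = (600/1440) × 100 ≈ 41.7%

41.7%


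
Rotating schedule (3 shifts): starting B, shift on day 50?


Shifts: A, B, C
Start: B (index 1)
Day 50: (1 + 50 - 1) mod 3
= 50 mod 3
= 2
Index 2 → shift C

Shift C


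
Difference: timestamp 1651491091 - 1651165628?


325463 seconds (90.4 hours / 3.77 days)

Difference = 1651491091 - 1651165628 = 325463 seconds
In hours: 325463 / 3600 ≈ 90.4
In days: 325463 / 86400 ≈ 3.77


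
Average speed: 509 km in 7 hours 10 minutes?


71.0 km/h

Distance: 509 km
Time: 7h 10m = 430 min = 430/60 = 43/6 hours
Speed = 509 ÷ (43/6) = 509 × 6 / 43 = 3054/43 ≈ 71.0 km/h


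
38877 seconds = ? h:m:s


Hours: 38877 ÷ 3600 = 10 remainder 2877
Minutes: 2877 ÷ 60 = 47 remainder 57
Seconds: 57

10h 47m 57s


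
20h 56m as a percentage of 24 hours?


0.8722 (87.22%)

Total minutes: 20×60 + 56 = 1256
Day = 24×60 = 1440 minutes
Fraction = 1256/1440 ≈ 0.8722
As a percentage: 1256/1440 × 100 ≈ 87.22%


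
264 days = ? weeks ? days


Weeks: 264 ÷ 7 = 37 remainder 5

37 weeks 5 days


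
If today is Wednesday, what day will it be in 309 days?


Start: Wednesday (index 2)
(2 + 309) mod 7
= 311 mod 7
= 3
Index 3 → Thursday

Thursday


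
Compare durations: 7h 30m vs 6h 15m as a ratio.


6:5 (1.20)

Duration 1: 450 minutes
Duration 2: 375 minutes
Ratio = 450:375
GCD = 75
Simplified = 6:5
As a decimal: 6/5 = 1.20


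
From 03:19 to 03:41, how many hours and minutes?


End time in minutes: 3×60 + 41 = 221
Start time in minutes: 3×60 + 19 = 199
Difference = 221 - 199 = 22 minutes
= 0 hours 22 minutes

0h 22m


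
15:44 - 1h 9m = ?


Start: 944 minutes from midnight
Subtract: 69 minutes
Remaining: 944 - 69 = 875
Hours: 14, Minutes: 35

14:35


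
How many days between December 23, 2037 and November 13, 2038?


325 days

From December 23, 2037 to November 13, 2038
Rest of December 2037: 31 - 23 = 8
Full months: January 31, February 2038 28, March 31, April 30, May 31, June 30, July 31, August 31, September 30, October 31
Days into November 2038: 13
Total = 8 + 31 + 28 + 31 + 30 + 31 + 30 + 31 + 31 + 30 + 31 + 13 = 325 days


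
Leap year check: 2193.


Rules: divisible by 4 AND (not by 100 OR by 400)
2193 ÷ 4 = 548 remainder 1 → not divisible by 4
Not divisible by 4 → not a leap year

No


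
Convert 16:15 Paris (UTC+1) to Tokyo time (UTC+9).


00:15 (next day)

Time difference = UTC+9 - UTC+1 = +8 hours
New hour = (16 + 8) mod 24
= 24 mod 24 = 0
Minutes unchanged → 00:15; 24 ≥ 24 → next day


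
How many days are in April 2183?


30 days

Month: April (month 4)
April has 30 days


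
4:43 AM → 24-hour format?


Input: 4:43 AM
AM hour stays: 4

04:43


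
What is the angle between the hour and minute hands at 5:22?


29.0°

Hour hand = 5×30 + 22×0.5 = 161.0°
Minute hand = 22×6 = 132°
Difference = |161.0 - 132| = 29.0°


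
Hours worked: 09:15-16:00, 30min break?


6h 15m (375 minutes)

Total time = (16×60+0) - (9×60+15)
= 960 - 555 = 405 min
Minus break: 405 - 30 = 375 min
= 6h 15m


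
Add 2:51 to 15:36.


Start: 936 minutes from midnight
Add: 171 minutes
Total: 1107 minutes
Hours: 1107 ÷ 60 = 18 remainder 27

18:27


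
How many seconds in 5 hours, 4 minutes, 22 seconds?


Hours: 5 × 3600 = 18000
Minutes: 4 × 60 = 240
Seconds: 22
Total = 18000 + 240 + 22 = 18262

18262 seconds


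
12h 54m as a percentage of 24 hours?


0.5375 (53.75%)

Total minutes: 12×60 + 54 = 774
Day = 24×60 = 1440 minutes
Fraction = 774/1440 = 0.5375
As a percentage: 774/1440 × 100 = 53.75%


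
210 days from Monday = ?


Start: Monday (index 0)
(0 + 210) mod 7
= 210 mod 7
= 0
Index 0 → Monday

Monday


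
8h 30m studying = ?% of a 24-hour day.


35.4%

Time: 510 minutes
Day: 1440 minutes
Percentage = (510/1440) × 100 ≈ 35.4%


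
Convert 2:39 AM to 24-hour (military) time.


02:39

Input: 2:39 AM
AM hour stays: 2


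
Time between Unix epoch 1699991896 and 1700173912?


Difference = 1700173912 - 1699991896 = 182016 seconds
In hours: 182016 / 3600 ≈ 50.6
In days: 182016 / 86400 ≈ 2.11

182016 seconds (50.6 hours / 2.11 days)


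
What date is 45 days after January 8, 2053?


February 22, 2053

Start: January 8, 2053
Add 45 days
January 8 → February 1: 31 - 8 + 1 = 24 days (45 - 24 = 21 left)
February 1 + 21 = February 22, 2053


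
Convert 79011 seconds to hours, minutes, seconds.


Hours: 79011 ÷ 3600 = 21 remainder 3411
Minutes: 3411 ÷ 60 = 56 remainder 51
Seconds: 51

21h 56m 51s


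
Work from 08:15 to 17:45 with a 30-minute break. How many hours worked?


Total time = (17×60+45) - (8×60+15)
= 1065 - 495 = 570 min
Minus break: 570 - 30 = 540 min
= 9h 0m

9h 0m (540 minutes)


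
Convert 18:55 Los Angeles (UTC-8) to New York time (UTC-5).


21:55

Time difference = UTC-5 - UTC-8 = +3 hours
New hour = (18 + 3) mod 24
= 21 mod 24 = 21
Minutes unchanged → 21:55


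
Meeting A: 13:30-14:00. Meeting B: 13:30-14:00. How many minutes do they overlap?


30 minutes

Meeting A: 810-840 (in minutes from midnight)
Meeting B: 810-840
Overlap start = max(810, 810) = 810
Overlap end = min(840, 840) = 840
Overlap = max(0, 840 - 810) = 30 min


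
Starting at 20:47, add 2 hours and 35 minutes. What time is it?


Start: 1247 minutes from midnight
Add: 155 minutes
Total: 1402 minutes
Hours: 1402 ÷ 60 = 23 remainder 22

23:22


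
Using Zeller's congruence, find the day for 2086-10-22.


Zeller's congruence:
q=22, m=10, k=86, j=20
h = (22 + ⌊13×11/5⌋ + 86 + ⌊86/4⌋ + ⌊20/4⌋ - 2×20) mod 7
= (22 + 28 + 86 + 21 + 5 - 40) mod 7
= 122 mod 7 = 3
h=3 → Tuesday

Tuesday


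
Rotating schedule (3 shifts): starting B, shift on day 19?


Shifts: A, B, C
Start: B (index 1)
Day 19: (1 + 19 - 1) mod 3
= 19 mod 3
= 1
Index 1 → shift B

Shift B


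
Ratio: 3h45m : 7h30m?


Duration 1: 225 minutes
Duration 2: 450 minutes
Ratio = 225:450
GCD = 225
Simplified = 1:2
As a decimal: 1/2 = 0.50

1:2 (0.50)


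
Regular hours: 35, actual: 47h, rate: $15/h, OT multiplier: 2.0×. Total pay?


Regular: 35h × $15 = $525.00
Overtime: 47 - 35 = 12h
OT pay: 12h × $15 × 2.0 = $360.00
Total = $525.00 + $360.00 = $885.00

$885.00


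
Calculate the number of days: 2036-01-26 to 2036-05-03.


98 days

From January 26, 2036 to May 3, 2036
Rest of January 2036: 31 - 26 = 5
Full months: February 2036 29, March 31, April 30
Days into May 2036: 3
Total = 5 + 29 + 31 + 30 + 3 = 98 days


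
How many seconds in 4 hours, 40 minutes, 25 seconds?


16825 seconds

Hours: 4 × 3600 = 14400
Minutes: 40 × 60 = 2400
Seconds: 25
Total = 14400 + 2400 + 25 = 16825


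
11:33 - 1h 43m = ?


Start: 693 minutes from midnight
Subtract: 103 minutes
Remaining: 693 - 103 = 590
Hours: 9, Minutes: 50

09:50


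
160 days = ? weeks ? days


22 weeks 6 days

Weeks: 160 ÷ 7 = 22 remainder 6


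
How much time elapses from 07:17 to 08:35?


1h 18m

End time in minutes: 8×60 + 35 = 515
Start time in minutes: 7×60 + 17 = 437
Difference = 515 - 437 = 78 minutes
= 1 hours 18 minutes


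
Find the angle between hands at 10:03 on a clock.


Hour hand = 10×30 + 3×0.5 = 301.5°
Minute hand = 3×6 = 18°
Difference = |301.5 - 18| = 283.5°
Since > 180°: 360 - 283.5 = 76.5°

76.5°


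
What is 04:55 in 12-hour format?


Hour: 4
4 < 12 → AM

4:55 AM


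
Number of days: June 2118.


Month: June (month 6)
June has 30 days

30 days


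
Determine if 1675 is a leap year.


No

Rules: divisible by 4 AND (not by 100 OR by 400)
1675 ÷ 4 = 418 remainder 3 → not divisible by 4
Not divisible by 4 → not a leap year


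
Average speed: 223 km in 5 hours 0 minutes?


Distance: 223 km
Time: 5 hours
Speed = 223 / 5 = 44.6 km/h

44.6 km/h


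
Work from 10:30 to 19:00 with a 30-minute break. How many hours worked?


8h 0m (480 minutes)

Total time = (19×60+0) - (10×60+30)
= 1140 - 630 = 510 min
Minus break: 510 - 30 = 480 min
= 8h 0m


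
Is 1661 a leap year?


Rules: divisible by 4 AND (not by 100 OR by 400)
1661 ÷ 4 = 415 remainder 1 → not divisible by 4
Not divisible by 4 → not a leap year

No


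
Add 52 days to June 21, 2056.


August 12, 2056

Start: June 21, 2056
Add 52 days
June 21 → July 1: 30 - 21 + 1 = 10 days (52 - 10 = 42 left)
July 1 → August 1: 31 - 1 + 1 = 31 days (42 - 31 = 11 left)
August 1 + 11 = August 12, 2056


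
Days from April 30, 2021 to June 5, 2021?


From April 30, 2021 to June 5, 2021
Rest of April 2021: 30 - 30 = 0
Full months: May 31
Days into June 2021: 5
Total = 0 + 31 + 5 = 36 days

36 days


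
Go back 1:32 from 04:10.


Start: 250 minutes from midnight
Subtract: 92 minutes
Remaining: 250 - 92 = 158
Hours: 2, Minutes: 38

02:38


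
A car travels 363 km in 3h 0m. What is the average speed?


121.0 km/h

Distance: 363 km
Time: 3 hours
Speed = 363 / 3 = 121.0 km/h


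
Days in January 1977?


31 days

Month: January (month 1)
January has 31 days


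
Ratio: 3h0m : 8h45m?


Duration 1: 180 minutes
Duration 2: 525 minutes
Ratio = 180:525
GCD = 15
Simplified = 12:35
As a decimal: 12/35 ≈ 0.34

12:35 (0.34)


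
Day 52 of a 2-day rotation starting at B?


Shift A

Shifts: A, B
Start: B (index 1)
Day 52: (1 + 52 - 1) mod 2
= 52 mod 2
= 0
Index 0 → shift A


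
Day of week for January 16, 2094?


Zeller's congruence:
q=16, m=13, k=93, j=20
h = (16 + ⌊13×14/5⌋ + 93 + ⌊93/4⌋ + ⌊20/4⌋ - 2×20) mod 7
= (16 + 36 + 93 + 23 + 5 - 40) mod 7
= 133 mod 7 = 0
h=0 → Saturday

Saturday


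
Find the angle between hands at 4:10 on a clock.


65.0°

Hour hand = 4×30 + 10×0.5 = 125.0°
Minute hand = 10×6 = 60°
Difference = |125.0 - 60| = 65.0°


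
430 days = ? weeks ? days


61 weeks 3 days

Weeks: 430 ÷ 7 = 61 remainder 3


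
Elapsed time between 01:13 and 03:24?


2h 11m

End time in minutes: 3×60 + 24 = 204
Start time in minutes: 1×60 + 13 = 73
Difference = 204 - 73 = 131 minutes
= 2 hours 11 minutes


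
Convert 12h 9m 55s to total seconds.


43795 seconds

Hours: 12 × 3600 = 43200
Minutes: 9 × 60 = 540
Seconds: 55
Total = 43200 + 540 + 55 = 43795


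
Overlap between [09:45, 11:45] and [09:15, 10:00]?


15 minutes

Meeting A: 585-705 (in minutes from midnight)
Meeting B: 555-600
Overlap start = max(585, 555) = 585
Overlap end = min(705, 600) = 600
Overlap = max(0, 600 - 585) = 15 min


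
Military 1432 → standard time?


2:32 PM

Hour: 14
14 - 12 = 2 → PM


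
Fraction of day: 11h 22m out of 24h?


0.4736 (47.36%)

Total minutes: 11×60 + 22 = 682
Day = 24×60 = 1440 minutes
Fraction = 682/1440 ≈ 0.4736
As a percentage: 682/1440 × 100 ≈ 47.36%


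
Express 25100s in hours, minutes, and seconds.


6h 58m 20s

Hours: 25100 ÷ 3600 = 6 remainder 3500
Minutes: 3500 ÷ 60 = 58 remainder 20
Seconds: 20


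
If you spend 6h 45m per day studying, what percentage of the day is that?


Time: 405 minutes
Day: 1440 minutes
Percentage = (405/1440) × 100 ≈ 28.1%

28.1%


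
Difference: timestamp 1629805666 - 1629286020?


519646 seconds (144.3 hours / 6.01 days)

Difference = 1629805666 - 1629286020 = 519646 seconds
In hours: 519646 / 3600 ≈ 144.3
In days: 519646 / 86400 ≈ 6.01


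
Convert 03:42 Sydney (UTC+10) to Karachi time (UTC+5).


22:42 (previous day)

Time difference = UTC+5 - UTC+10 = -5 hours
New hour = (3 -5) mod 24
= -2 mod 24 = 22
Minutes unchanged → 22:42; -2 < 0 → previous day


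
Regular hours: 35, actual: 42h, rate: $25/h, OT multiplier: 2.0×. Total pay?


Regular: 35h × $25 = $875.00
Overtime: 42 - 35 = 7h
OT pay: 7h × $25 × 2.0 = $350.00
Total = $875.00 + $350.00 = $1225.00

$1225.00


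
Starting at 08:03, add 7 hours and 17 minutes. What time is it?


Start: 483 minutes from midnight
Add: 437 minutes
Total: 920 minutes
Hours: 920 ÷ 60 = 15 remainder 20

15:20


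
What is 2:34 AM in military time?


02:34

Input: 2:34 AM
AM hour stays: 2


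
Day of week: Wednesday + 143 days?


Start: Wednesday (index 2)
(2 + 143) mod 7
= 145 mod 7
= 5
Index 5 → Saturday

Saturday


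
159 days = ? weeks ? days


Weeks: 159 ÷ 7 = 22 remainder 5

22 weeks 5 days


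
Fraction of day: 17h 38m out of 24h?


0.7347 (73.47%)

Total minutes: 17×60 + 38 = 1058
Day = 24×60 = 1440 minutes
Fraction = 1058/1440 ≈ 0.7347
As a percentage: 1058/1440 × 100 ≈ 73.47%


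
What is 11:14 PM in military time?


23:14

Input: 11:14 PM
PM: 11 + 12 = 23


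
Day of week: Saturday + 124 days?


Thursday

Start: Saturday (index 5)
(5 + 124) mod 7
= 129 mod 7
= 3
Index 3 → Thursday


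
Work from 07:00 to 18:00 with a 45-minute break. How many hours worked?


10h 15m (615 minutes)

Total time = (18×60+0) - (7×60+0)
= 1080 - 420 = 660 min
Minus break: 660 - 45 = 615 min
= 10h 15m


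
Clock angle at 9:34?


Hour hand = 9×30 + 34×0.5 = 287.0°
Minute hand = 34×6 = 204°
Difference = |287.0 - 204| = 83.0°

83.0°


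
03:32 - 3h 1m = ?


00:31

Start: 212 minutes from midnight
Subtract: 181 minutes
Remaining: 212 - 181 = 31
Hours: 0, Minutes: 31


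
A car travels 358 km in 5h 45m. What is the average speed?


Distance: 358 km
Time: 5h 45m = 345 min = 345/60 = 23/4 hours
Speed = 358 ÷ (23/4) = 358 × 4 / 23 = 1432/23 ≈ 62.3 km/h

62.3 km/h


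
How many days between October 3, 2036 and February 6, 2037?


126 days

From October 3, 2036 to February 6, 2037
Rest of October 2036: 31 - 3 = 28
Full months: November 30, December 31, January 31
Days into February 2037: 6
Total = 28 + 30 + 31 + 31 + 6 = 126 days


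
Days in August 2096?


Month: August (month 8)
August has 31 days

31 days


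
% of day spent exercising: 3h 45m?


15.6%

Time: 225 minutes
Day: 1440 minutes
Percentage = (225/1440) × 100 ≈ 15.6%


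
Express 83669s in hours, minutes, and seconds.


23h 14m 29s

Hours: 83669 ÷ 3600 = 23 remainder 869
Minutes: 869 ÷ 60 = 14 remainder 29
Seconds: 29


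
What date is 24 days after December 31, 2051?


Start: December 31, 2051
Add 24 days
December 31 → January 1: 31 - 31 + 1 = 1 days (24 - 1 = 23 left)
January 1 + 23 = January 24, 2052

January 24, 2052


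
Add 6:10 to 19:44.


Start: 1184 minutes from midnight
Add: 370 minutes
Total: 1554 minutes
Hours: 1554 ÷ 60 = 25 remainder 54
25 ≥ 24 → 25 - 24 = 1 (next day)

01:54 (next day)


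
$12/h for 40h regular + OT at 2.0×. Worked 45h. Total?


$600.00

Regular: 40h × $12 = $480.00
Overtime: 45 - 40 = 5h
OT pay: 5h × $12 × 2.0 = $120.00
Total = $480.00 + $120.00 = $600.00


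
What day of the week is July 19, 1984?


Zeller's congruence:
q=19, m=7, k=84, j=19
h = (19 + ⌊13×8/5⌋ + 84 + ⌊84/4⌋ + ⌊19/4⌋ - 2×19) mod 7
= (19 + 20 + 84 + 21 + 4 - 38) mod 7
= 110 mod 7 = 5
h=5 → Thursday

Thursday


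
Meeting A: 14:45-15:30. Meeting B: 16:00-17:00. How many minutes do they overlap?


0 minutes

Meeting A: 885-930 (in minutes from midnight)
Meeting B: 960-1020
Overlap start = max(885, 960) = 960
Overlap end = min(930, 1020) = 930
Overlap = max(0, 930 - 960) = 0 min


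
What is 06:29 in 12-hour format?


Hour: 6
6 < 12 → AM

6:29 AM


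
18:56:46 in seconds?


68206 seconds

Hours: 18 × 3600 = 64800
Minutes: 56 × 60 = 3360
Seconds: 46
Total = 64800 + 3360 + 46 = 68206


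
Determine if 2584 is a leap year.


Yes

Rules: divisible by 4 AND (not by 100 OR by 400)
2584 ÷ 4 = 646 exactly → divisible by 4
2584 ÷ 100 = 25 remainder 84 → not divisible by 100
Divisible by 4 but not by 100 → leap year


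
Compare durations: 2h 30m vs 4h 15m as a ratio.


Duration 1: 150 minutes
Duration 2: 255 minutes
Ratio = 150:255
GCD = 15
Simplified = 10:17
As a decimal: 10/17 ≈ 0.59

10:17 (0.59)


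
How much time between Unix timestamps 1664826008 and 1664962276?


Difference = 1664962276 - 1664826008 = 136268 seconds
In hours: 136268 / 3600 ≈ 37.9
In days: 136268 / 86400 ≈ 1.58

136268 seconds (37.9 hours / 1.58 days)


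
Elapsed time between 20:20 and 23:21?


End time in minutes: 23×60 + 21 = 1401
Start time in minutes: 20×60 + 20 = 1220
Difference = 1401 - 1220 = 181 minutes
= 3 hours 1 minutes

3h 1m


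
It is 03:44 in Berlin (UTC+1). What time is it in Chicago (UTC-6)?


Time difference = UTC-6 - UTC+1 = -7 hours
New hour = (3 -7) mod 24
= -4 mod 24 = 20
Minutes unchanged → 20:44; -4 < 0 → previous day

20:44 (previous day)


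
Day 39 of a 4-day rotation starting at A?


Shift C

Shifts: A, B, C, D
Start: A (index 0)
Day 39: (0 + 39 - 1) mod 4
= 38 mod 4
= 2
Index 2 → shift C


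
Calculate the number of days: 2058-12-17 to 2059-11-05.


323 days

From December 17, 2058 to November 5, 2059
Rest of December 2058: 31 - 17 = 14
Full months: January 31, February 2059 28, March 31, April 30, May 31, June 30, July 31, August 31, September 30, October 31
Days into November 2059: 5
Total = 14 + 31 + 28 + 31 + 30 + 31 + 30 + 31 + 31 + 30 + 31 + 5 = 323 days


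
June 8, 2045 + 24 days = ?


Start: June 8, 2045
Add 24 days
June 8 → July 1: 30 - 8 + 1 = 23 days (24 - 23 = 1 left)
July 1 + 1 = July 2, 2045

July 2, 2045


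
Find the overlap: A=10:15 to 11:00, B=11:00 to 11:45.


0 minutes

Meeting A: 615-660 (in minutes from midnight)
Meeting B: 660-705
Overlap start = max(615, 660) = 660
Overlap end = min(660, 705) = 660
Overlap = max(0, 660 - 660) = 0 min


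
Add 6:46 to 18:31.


01:17 (next day)

Start: 1111 minutes from midnight
Add: 406 minutes
Total: 1517 minutes
Hours: 1517 ÷ 60 = 25 remainder 17
25 ≥ 24 → 25 - 24 = 1 (next day)


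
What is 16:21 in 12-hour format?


Hour: 16
16 - 12 = 4 → PM

4:21 PM


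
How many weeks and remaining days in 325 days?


46 weeks 3 days

Weeks: 325 ÷ 7 = 46 remainder 3


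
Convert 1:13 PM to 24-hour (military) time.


13:13

Input: 1:13 PM
PM: 1 + 12 = 13


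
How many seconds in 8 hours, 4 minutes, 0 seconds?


Hours: 8 × 3600 = 28800
Minutes: 4 × 60 = 240
Seconds: 0
Total = 28800 + 240 + 0 = 29040

29040 seconds


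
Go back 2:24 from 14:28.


12:04

Start: 868 minutes from midnight
Subtract: 144 minutes
Remaining: 868 - 144 = 724
Hours: 12, Minutes: 4


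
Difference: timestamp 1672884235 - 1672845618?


Difference = 1672884235 - 1672845618 = 38617 seconds
In hours: 38617 / 3600 ≈ 10.7
In days: 38617 / 86400 ≈ 0.45

38617 seconds (10.7 hours / 0.45 days)


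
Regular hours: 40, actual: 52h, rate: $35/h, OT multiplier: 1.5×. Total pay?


Regular: 40h × $35 = $1400.00
Overtime: 52 - 40 = 12h
OT pay: 12h × $35 × 1.5 = $630.00
Total = $1400.00 + $630.00 = $2030.00

$2030.00


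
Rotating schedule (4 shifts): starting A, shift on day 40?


Shift D

Shifts: A, B, C, D
Start: A (index 0)
Day 40: (0 + 40 - 1) mod 4
= 39 mod 4
= 3
Index 3 → shift D


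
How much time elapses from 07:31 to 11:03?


End time in minutes: 11×60 + 3 = 663
Start time in minutes: 7×60 + 31 = 451
Difference = 663 - 451 = 212 minutes
= 3 hours 32 minutes

3h 32m


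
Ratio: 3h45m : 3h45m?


Duration 1: 225 minutes
Duration 2: 225 minutes
Ratio = 225:225
GCD = 225
Simplified = 1:1
As a decimal: 1/1 = 1.00

1:1 (1.00)


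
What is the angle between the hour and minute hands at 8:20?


Hour hand = 8×30 + 20×0.5 = 250.0°
Minute hand = 20×6 = 120°
Difference = |250.0 - 120| = 130.0°

130.0°


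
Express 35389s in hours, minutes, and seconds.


Hours: 35389 ÷ 3600 = 9 remainder 2989
Minutes: 2989 ÷ 60 = 49 remainder 49
Seconds: 49

9h 49m 49s


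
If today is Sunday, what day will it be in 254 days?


Start: Sunday (index 6)
(6 + 254) mod 7
= 260 mod 7
= 1
Index 1 → Tuesday

Tuesday


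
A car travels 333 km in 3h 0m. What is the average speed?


111.0 km/h

Distance: 333 km
Time: 3 hours
Speed = 333 / 3 = 111.0 km/h


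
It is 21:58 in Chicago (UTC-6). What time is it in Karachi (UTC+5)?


Time difference = UTC+5 - UTC-6 = +11 hours
New hour = (21 + 11) mod 24
= 32 mod 24 = 8
Minutes unchanged → 08:58; 32 ≥ 24 → next day

08:58 (next day)


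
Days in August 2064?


31 days

Month: August (month 8)
August has 31 days


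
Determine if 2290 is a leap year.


No

Rules: divisible by 4 AND (not by 100 OR by 400)
2290 ÷ 4 = 572 remainder 2 → not divisible by 4
Not divisible by 4 → not a leap year


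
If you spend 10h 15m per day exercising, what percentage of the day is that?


Time: 615 minutes
Day: 1440 minutes
Percentage = (615/1440) × 100 ≈ 42.7%

42.7%


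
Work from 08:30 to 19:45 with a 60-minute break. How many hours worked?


10h 15m (615 minutes)

Total time = (19×60+45) - (8×60+30)
= 1185 - 510 = 675 min
Minus break: 675 - 60 = 615 min
= 10h 15m


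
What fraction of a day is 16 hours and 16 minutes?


0.6778 (67.78%)

Total minutes: 16×60 + 16 = 976
Day = 24×60 = 1440 minutes
Fraction = 976/1440 ≈ 0.6778
As a percentage: 976/1440 × 100 ≈ 67.78%


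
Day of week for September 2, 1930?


Zeller's congruence:
q=2, m=9, k=30, j=19
h = (2 + ⌊13×10/5⌋ + 30 + ⌊30/4⌋ + ⌊19/4⌋ - 2×19) mod 7
= (2 + 26 + 30 + 7 + 4 - 38) mod 7
= 31 mod 7 = 3
h=3 → Tuesday

Tuesday


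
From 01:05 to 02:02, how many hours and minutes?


0h 57m

End time in minutes: 2×60 + 2 = 122
Start time in minutes: 1×60 + 5 = 65
Difference = 122 - 65 = 57 minutes
= 0 hours 57 minutes


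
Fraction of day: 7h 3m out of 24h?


Total minutes: 7×60 + 3 = 423
Day = 24×60 = 1440 minutes
Fraction = 423/1440 ≈ 0.2938
As a percentage: 423/1440 × 100 ≈ 29.38%

0.2938 (29.38%)


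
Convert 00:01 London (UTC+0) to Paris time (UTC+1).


Time difference = UTC+1 - UTC+0 = +1 hours
New hour = (0 + 1) mod 24
= 1 mod 24 = 1
Minutes unchanged → 01:01

01:01


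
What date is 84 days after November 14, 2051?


February 6, 2052

Start: November 14, 2051
Add 84 days
November 14 → December 1: 30 - 14 + 1 = 17 days (84 - 17 = 67 left)
December 1 → January 1: 31 - 1 + 1 = 31 days (67 - 31 = 36 left)
January 1 → February 1: 31 - 1 + 1 = 31 days (36 - 31 = 5 left)
February 1 + 5 = February 6, 2052


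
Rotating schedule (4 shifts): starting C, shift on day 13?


Shifts: A, B, C, D
Start: C (index 2)
Day 13: (2 + 13 - 1) mod 4
= 14 mod 4
= 2
Index 2 → shift C

Shift C


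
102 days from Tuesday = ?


Saturday

Start: Tuesday (index 1)
(1 + 102) mod 7
= 103 mod 7
= 5
Index 5 → Saturday


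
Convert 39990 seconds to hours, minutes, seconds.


11h 6m 30s

Hours: 39990 ÷ 3600 = 11 remainder 390
Minutes: 390 ÷ 60 = 6 remainder 30
Seconds: 30


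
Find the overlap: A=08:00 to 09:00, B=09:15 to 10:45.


Meeting A: 480-540 (in minutes from midnight)
Meeting B: 555-645
Overlap start = max(480, 555) = 555
Overlap end = min(540, 645) = 540
Overlap = max(0, 540 - 555) = 0 min

0 minutes


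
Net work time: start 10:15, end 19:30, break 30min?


Total time = (19×60+30) - (10×60+15)
= 1170 - 615 = 555 min
Minus break: 555 - 30 = 525 min
= 8h 45m

8h 45m (525 minutes)


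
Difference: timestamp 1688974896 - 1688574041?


Difference = 1688974896 - 1688574041 = 400855 seconds
In hours: 400855 / 3600 ≈ 111.3
In days: 400855 / 86400 ≈ 4.64

400855 seconds (111.3 hours / 4.64 days)


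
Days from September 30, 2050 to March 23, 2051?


174 days

From September 30, 2050 to March 23, 2051
Rest of September 2050: 30 - 30 = 0
Full months: October 31, November 30, December 31, January 31, February 2051 28
Days into March 2051: 23
Total = 0 + 31 + 30 + 31 + 31 + 28 + 23 = 174 days


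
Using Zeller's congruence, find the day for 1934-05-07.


Zeller's congruence:
q=7, m=5, k=34, j=19
h = (7 + ⌊13×6/5⌋ + 34 + ⌊34/4⌋ + ⌊19/4⌋ - 2×19) mod 7
= (7 + 15 + 34 + 8 + 4 - 38) mod 7
= 30 mod 7 = 2
h=2 → Monday

Monday


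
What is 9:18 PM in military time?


21:18

Input: 9:18 PM
PM: 9 + 12 = 21


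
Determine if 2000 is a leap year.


Yes

Rules: divisible by 4 AND (not by 100 OR by 400)
2000 ÷ 4 = 500 exactly → divisible by 4
2000 ÷ 100 = 20 exactly → divisible by 100
2000 ÷ 400 = 5 exactly → divisible by 400
Divisible by 400 → leap year
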